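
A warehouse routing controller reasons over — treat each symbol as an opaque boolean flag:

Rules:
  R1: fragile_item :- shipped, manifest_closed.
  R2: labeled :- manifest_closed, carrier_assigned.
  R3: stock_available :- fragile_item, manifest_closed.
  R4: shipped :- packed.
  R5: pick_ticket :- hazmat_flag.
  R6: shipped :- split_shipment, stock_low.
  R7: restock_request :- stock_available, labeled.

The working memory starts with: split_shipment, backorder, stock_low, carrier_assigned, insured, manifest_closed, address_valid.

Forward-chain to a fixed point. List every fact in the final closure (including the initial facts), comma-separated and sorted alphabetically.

Round 1: R2 [labeled :- manifest_closed, carrier_assigned.]; R6 [shipped :- split_shipment, stock_low.]. New: labeled, shipped.
Round 2: R1 [fragile_item :- shipped, manifest_closed.]. New: fragile_item.
Round 3: R3 [stock_available :- fragile_item, manifest_closed.]. New: stock_available.
Round 4: R7 [restock_request :- stock_available, labeled.]. New: restock_request.

address_valid, backorder, carrier_assigned, fragile_item, insured, labeled, manifest_closed, restock_request, shipped, split_shipment, stock_available, stock_low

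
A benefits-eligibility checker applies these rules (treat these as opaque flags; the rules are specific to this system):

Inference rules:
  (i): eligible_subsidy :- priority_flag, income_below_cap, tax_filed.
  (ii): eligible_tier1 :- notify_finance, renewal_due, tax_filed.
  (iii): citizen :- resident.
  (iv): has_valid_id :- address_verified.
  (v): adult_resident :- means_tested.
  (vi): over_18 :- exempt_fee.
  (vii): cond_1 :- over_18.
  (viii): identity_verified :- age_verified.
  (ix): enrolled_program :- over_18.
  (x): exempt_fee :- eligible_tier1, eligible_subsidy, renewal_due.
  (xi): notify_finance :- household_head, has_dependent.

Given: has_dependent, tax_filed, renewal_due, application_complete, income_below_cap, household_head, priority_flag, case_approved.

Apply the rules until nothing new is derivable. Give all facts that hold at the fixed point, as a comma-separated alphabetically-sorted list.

application_complete, case_approved, cond_1, eligible_subsidy, eligible_tier1, enrolled_program, exempt_fee, has_dependent, household_head, income_below_cap, notify_finance, over_18, priority_flag, renewal_due, tax_filed

Round 1: (i) [eligible_subsidy :- priority_flag, income_below_cap, tax_filed.]; (xi) [notify_finance :- household_head, has_dependent.]. Adds eligible_subsidy, notify_finance.
Round 2: (ii) [eligible_tier1 :- notify_finance, renewal_due, tax_filed.]. Adds eligible_tier1.
Round 3: (x) [exempt_fee :- eligible_tier1, eligible_subsidy, renewal_due.]. Adds exempt_fee.
Round 4: (vi) [over_18 :- exempt_fee.]. Adds over_18.
Round 5: (vii) [cond_1 :- over_18.]; (ix) [enrolled_program :- over_18.]. Adds cond_1, enrolled_program.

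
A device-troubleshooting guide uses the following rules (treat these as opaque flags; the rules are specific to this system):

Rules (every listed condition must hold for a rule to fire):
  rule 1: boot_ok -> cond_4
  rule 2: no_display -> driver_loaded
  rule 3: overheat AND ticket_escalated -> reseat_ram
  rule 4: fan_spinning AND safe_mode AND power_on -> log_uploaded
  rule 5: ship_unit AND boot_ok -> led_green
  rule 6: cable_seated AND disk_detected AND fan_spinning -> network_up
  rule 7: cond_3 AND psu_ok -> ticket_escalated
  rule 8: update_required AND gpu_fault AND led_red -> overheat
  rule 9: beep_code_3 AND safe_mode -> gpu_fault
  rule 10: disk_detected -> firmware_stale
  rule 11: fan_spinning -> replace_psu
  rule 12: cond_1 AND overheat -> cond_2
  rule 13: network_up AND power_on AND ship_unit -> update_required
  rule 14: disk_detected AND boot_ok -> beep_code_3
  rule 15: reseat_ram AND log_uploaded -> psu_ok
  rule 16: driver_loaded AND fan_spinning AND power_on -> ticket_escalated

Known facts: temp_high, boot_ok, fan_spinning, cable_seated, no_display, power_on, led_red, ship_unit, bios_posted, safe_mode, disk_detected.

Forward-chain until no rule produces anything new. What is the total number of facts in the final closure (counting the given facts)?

25

Round 1 — rule 1, rule 2, rule 4, rule 5, rule 6, rule 10, rule 11, rule 14, derive cond_4, driver_loaded, log_uploaded, led_green, network_up, firmware_stale, replace_psu, beep_code_3.
Round 2 — rule 9, rule 13, rule 16, derive gpu_fault, update_required, ticket_escalated.
Round 3 — rule 8, derive overheat.
Round 4 — rule 3, derive reseat_ram.
Round 5 — rule 15, derive psu_ok.
Closure: {beep_code_3, bios_posted, boot_ok, cable_seated, cond_4, disk_detected, driver_loaded, fan_spinning, firmware_stale, gpu_fault, led_green, led_red, log_uploaded, network_up, no_display, overheat, power_on, psu_ok, replace_psu, reseat_ram, safe_mode, ship_unit, temp_high, ticket_escalated, update_required} — 25 facts.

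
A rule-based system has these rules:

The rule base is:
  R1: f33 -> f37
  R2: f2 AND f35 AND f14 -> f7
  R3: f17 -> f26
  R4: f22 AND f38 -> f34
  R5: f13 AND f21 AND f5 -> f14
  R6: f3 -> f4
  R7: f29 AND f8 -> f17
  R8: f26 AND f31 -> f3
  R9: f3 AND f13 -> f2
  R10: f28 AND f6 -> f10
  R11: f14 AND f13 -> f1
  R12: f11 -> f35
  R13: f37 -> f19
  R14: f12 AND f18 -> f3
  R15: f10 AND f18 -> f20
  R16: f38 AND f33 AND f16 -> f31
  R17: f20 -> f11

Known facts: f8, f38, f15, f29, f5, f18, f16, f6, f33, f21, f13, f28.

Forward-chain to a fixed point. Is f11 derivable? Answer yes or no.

[1] R1 [f33 -> f37]; R5 [f13 AND f21 AND f5 -> f14]; R7 [f29 AND f8 -> f17]; R10 [f28 AND f6 -> f10]; R16 [f38 AND f33 AND f16 -> f31]. ⇒ new: f37, f14, f17, f10, f31.
[2] R3 [f17 -> f26]; R11 [f14 AND f13 -> f1]; R13 [f37 -> f19]; R15 [f10 AND f18 -> f20]. ⇒ new: f26, f1, f19, f20.
[3] R8 [f26 AND f31 -> f3]; R17 [f20 -> f11]. ⇒ new: f3, f11.
[4] R6 [f3 -> f4]; R9 [f3 AND f13 -> f2]; R12 [f11 -> f35]. ⇒ new: f4, f2, f35.
[5] R2 [f2 AND f35 AND f14 -> f7]. ⇒ new: f7.
f11 appears in round 3, so it is derivable.

yes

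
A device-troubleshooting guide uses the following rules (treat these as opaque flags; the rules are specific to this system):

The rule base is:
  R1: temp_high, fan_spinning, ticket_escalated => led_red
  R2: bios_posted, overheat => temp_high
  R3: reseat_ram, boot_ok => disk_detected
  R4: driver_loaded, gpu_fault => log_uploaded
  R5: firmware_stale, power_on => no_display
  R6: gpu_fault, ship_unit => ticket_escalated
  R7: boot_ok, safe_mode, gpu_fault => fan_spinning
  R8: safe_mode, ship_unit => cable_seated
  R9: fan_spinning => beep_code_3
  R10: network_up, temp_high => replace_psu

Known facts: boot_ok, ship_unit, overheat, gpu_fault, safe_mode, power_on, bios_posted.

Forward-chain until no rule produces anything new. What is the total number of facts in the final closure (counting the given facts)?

13

Round 1 — R2, R6, R7, R8, derive temp_high, ticket_escalated, fan_spinning, cable_seated.
Round 2 — R1, R9, derive led_red, beep_code_3.
Closure: {beep_code_3, bios_posted, boot_ok, cable_seated, fan_spinning, gpu_fault, led_red, overheat, power_on, safe_mode, ship_unit, temp_high, ticket_escalated} — 13 facts.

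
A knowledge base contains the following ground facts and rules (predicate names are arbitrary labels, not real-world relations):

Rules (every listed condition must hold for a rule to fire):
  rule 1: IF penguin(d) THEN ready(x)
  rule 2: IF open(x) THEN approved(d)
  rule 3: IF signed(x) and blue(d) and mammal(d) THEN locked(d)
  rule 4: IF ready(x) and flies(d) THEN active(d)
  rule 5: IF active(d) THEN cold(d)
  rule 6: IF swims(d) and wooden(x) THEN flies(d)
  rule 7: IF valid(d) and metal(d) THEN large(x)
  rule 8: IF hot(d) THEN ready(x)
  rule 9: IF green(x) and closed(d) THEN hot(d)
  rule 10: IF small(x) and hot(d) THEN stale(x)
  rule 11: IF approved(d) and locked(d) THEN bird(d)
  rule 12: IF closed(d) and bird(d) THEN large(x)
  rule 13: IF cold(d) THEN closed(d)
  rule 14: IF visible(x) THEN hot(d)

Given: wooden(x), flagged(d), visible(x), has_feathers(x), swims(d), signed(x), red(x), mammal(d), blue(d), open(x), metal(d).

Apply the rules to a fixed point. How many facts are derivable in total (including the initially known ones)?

[1] rule 2 [IF open(x) THEN approved(d)]; rule 3 [IF signed(x) and blue(d) and mammal(d) THEN locked(d)]; rule 6 [IF swims(d) and wooden(x) THEN flies(d)]; rule 14 [IF visible(x) THEN hot(d)]. ⇒ new: approved(d), locked(d), flies(d), hot(d).
[2] rule 8 [IF hot(d) THEN ready(x)]; rule 11 [IF approved(d) and locked(d) THEN bird(d)]. ⇒ new: ready(x), bird(d).
[3] rule 4 [IF ready(x) and flies(d) THEN active(d)]. ⇒ new: active(d).
[4] rule 5 [IF active(d) THEN cold(d)]. ⇒ new: cold(d).
[5] rule 13 [IF cold(d) THEN closed(d)]. ⇒ new: closed(d).
[6] rule 12 [IF closed(d) and bird(d) THEN large(x)]. ⇒ new: large(x).
Closure: {active(d), approved(d), bird(d), blue(d), closed(d), cold(d), flagged(d), flies(d), has_feathers(x), hot(d), large(x), locked(d), mammal(d), metal(d), open(x), ready(x), red(x), signed(x), swims(d), visible(x), wooden(x)} — 21 facts.

21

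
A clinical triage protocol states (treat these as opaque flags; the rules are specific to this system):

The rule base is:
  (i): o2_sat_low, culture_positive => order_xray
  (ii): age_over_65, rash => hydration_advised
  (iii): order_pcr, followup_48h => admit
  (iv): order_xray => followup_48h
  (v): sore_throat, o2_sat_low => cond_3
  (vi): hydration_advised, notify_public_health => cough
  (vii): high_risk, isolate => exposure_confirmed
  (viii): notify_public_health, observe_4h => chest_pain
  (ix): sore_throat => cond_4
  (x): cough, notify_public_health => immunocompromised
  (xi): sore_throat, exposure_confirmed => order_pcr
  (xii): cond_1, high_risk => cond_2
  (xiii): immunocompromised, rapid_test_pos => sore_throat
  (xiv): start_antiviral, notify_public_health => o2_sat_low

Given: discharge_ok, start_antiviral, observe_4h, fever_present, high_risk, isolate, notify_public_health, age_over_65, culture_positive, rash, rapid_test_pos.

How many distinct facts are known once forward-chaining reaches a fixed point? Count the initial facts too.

24

Round 1: (ii) [age_over_65, rash => hydration_advised]; (vii) [high_risk, isolate => exposure_confirmed]; (viii) [notify_public_health, observe_4h => chest_pain]; (xiv) [start_antiviral, notify_public_health => o2_sat_low]. Adds hydration_advised, exposure_confirmed, chest_pain, o2_sat_low.
Round 2: (i) [o2_sat_low, culture_positive => order_xray]; (vi) [hydration_advised, notify_public_health => cough]. Adds order_xray, cough.
Round 3: (iv) [order_xray => followup_48h]; (x) [cough, notify_public_health => immunocompromised]. Adds followup_48h, immunocompromised.
Round 4: (xiii) [immunocompromised, rapid_test_pos => sore_throat]. Adds sore_throat.
Round 5: (v) [sore_throat, o2_sat_low => cond_3]; (ix) [sore_throat => cond_4]; (xi) [sore_throat, exposure_confirmed => order_pcr]. Adds cond_3, cond_4, order_pcr.
Round 6: (iii) [order_pcr, followup_48h => admit]. Adds admit.
Closure: {admit, age_over_65, chest_pain, cond_3, cond_4, cough, culture_positive, discharge_ok, exposure_confirmed, fever_present, followup_48h, high_risk, hydration_advised, immunocompromised, isolate, notify_public_health, o2_sat_low, observe_4h, order_pcr, order_xray, rapid_test_pos, rash, sore_throat, start_antiviral} — 24 facts.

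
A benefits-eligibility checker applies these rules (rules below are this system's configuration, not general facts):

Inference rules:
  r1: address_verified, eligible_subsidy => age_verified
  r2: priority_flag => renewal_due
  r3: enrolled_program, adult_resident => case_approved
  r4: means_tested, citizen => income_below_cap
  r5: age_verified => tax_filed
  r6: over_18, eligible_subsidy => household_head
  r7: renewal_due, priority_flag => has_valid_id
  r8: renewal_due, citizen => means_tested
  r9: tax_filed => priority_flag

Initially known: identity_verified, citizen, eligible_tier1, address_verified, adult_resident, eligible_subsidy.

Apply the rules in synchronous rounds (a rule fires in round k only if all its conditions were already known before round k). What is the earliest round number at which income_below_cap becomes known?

6

Round 1: r1 [address_verified, eligible_subsidy => age_verified]. Adds age_verified.
Round 2: r5 [age_verified => tax_filed]. Adds tax_filed.
Round 3: r9 [tax_filed => priority_flag]. Adds priority_flag.
Round 4: r2 [priority_flag => renewal_due]. Adds renewal_due.
Round 5: r7 [renewal_due, priority_flag => has_valid_id]; r8 [renewal_due, citizen => means_tested]. Adds has_valid_id, means_tested.
Round 6: r4 [means_tested, citizen => income_below_cap]. Adds income_below_cap.
income_below_cap first appears in round 6.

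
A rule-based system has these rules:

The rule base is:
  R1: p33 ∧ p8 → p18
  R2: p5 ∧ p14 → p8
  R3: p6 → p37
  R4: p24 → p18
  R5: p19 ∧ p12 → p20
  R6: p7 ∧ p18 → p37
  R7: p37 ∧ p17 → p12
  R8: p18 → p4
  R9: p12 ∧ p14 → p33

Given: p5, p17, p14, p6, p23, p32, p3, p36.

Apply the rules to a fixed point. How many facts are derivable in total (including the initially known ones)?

Round 1: R2 [p5 ∧ p14 → p8]; R3 [p6 → p37]. Adds p8, p37.
Round 2: R7 [p37 ∧ p17 → p12]. Adds p12.
Round 3: R9 [p12 ∧ p14 → p33]. Adds p33.
Round 4: R1 [p33 ∧ p8 → p18]. Adds p18.
Round 5: R8 [p18 → p4]. Adds p4.
Closure: {p12, p14, p17, p18, p23, p3, p32, p33, p36, p37, p4, p5, p6, p8} — 14 facts.

14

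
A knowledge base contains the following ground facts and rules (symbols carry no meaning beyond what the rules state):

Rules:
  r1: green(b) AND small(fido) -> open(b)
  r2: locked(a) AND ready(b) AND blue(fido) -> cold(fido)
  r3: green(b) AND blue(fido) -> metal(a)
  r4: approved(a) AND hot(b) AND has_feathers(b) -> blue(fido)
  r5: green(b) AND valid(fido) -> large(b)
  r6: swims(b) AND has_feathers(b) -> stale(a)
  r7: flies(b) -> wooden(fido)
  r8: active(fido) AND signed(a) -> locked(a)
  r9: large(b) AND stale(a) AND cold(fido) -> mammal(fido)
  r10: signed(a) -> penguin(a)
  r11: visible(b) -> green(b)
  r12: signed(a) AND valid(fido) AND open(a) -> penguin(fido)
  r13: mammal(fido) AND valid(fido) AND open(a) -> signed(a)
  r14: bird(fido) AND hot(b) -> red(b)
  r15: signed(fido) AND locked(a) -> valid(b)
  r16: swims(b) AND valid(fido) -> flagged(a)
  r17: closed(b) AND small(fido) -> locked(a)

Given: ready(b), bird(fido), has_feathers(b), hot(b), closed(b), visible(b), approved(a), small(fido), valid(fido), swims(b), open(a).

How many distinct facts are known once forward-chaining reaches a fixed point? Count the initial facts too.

Round 1: r4 [approved(a) AND hot(b) AND has_feathers(b) -> blue(fido)]; r6 [swims(b) AND has_feathers(b) -> stale(a)]; r11 [visible(b) -> green(b)]; r14 [bird(fido) AND hot(b) -> red(b)]; r16 [swims(b) AND valid(fido) -> flagged(a)]; r17 [closed(b) AND small(fido) -> locked(a)]. New: blue(fido), stale(a), green(b), red(b), flagged(a), locked(a).
Round 2: r1 [green(b) AND small(fido) -> open(b)]; r2 [locked(a) AND ready(b) AND blue(fido) -> cold(fido)]; r3 [green(b) AND blue(fido) -> metal(a)]; r5 [green(b) AND valid(fido) -> large(b)]. New: open(b), cold(fido), metal(a), large(b).
Round 3: r9 [large(b) AND stale(a) AND cold(fido) -> mammal(fido)]. New: mammal(fido).
Round 4: r13 [mammal(fido) AND valid(fido) AND open(a) -> signed(a)]. New: signed(a).
Round 5: r10 [signed(a) -> penguin(a)]; r12 [signed(a) AND valid(fido) AND open(a) -> penguin(fido)]. New: penguin(a), penguin(fido).
Closure: {approved(a), bird(fido), blue(fido), closed(b), cold(fido), flagged(a), green(b), has_feathers(b), hot(b), large(b), locked(a), mammal(fido), metal(a), open(a), open(b), penguin(a), penguin(fido), ready(b), red(b), signed(a), small(fido), stale(a), swims(b), valid(fido), visible(b)} — 25 facts.

25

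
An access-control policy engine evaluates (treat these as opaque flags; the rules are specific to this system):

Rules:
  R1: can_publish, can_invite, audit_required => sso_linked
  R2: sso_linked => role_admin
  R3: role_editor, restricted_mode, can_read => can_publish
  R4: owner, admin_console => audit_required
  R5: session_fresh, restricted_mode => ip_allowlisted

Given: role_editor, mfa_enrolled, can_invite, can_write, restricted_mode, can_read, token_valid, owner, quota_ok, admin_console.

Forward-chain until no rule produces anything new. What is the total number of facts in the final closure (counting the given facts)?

[1] R3 [role_editor, restricted_mode, can_read => can_publish]; R4 [owner, admin_console => audit_required]. ⇒ new: can_publish, audit_required.
[2] R1 [can_publish, can_invite, audit_required => sso_linked]. ⇒ new: sso_linked.
[3] R2 [sso_linked => role_admin]. ⇒ new: role_admin.
Closure: {admin_console, audit_required, can_invite, can_publish, can_read, can_write, mfa_enrolled, owner, quota_ok, restricted_mode, role_admin, role_editor, sso_linked, token_valid} — 14 facts.

14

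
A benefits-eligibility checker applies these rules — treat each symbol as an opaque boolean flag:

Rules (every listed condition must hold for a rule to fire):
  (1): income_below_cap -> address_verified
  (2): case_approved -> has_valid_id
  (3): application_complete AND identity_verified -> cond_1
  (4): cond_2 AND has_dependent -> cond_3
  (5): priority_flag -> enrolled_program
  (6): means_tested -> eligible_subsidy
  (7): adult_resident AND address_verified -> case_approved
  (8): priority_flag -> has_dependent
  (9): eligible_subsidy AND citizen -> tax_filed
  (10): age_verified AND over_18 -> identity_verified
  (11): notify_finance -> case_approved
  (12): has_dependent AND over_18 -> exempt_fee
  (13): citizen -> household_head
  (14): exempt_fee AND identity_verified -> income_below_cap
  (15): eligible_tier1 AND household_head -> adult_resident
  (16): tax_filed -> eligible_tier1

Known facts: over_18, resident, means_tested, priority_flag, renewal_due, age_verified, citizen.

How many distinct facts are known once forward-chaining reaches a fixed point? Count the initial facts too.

20

Round 1 — (5), (6), (8), (10), (13), derive enrolled_program, eligible_subsidy, has_dependent, identity_verified, household_head.
Round 2 — (9), (12), derive tax_filed, exempt_fee.
Round 3 — (14), (16), derive income_below_cap, eligible_tier1.
Round 4 — (1), (15), derive address_verified, adult_resident.
Round 5 — (7), derive case_approved.
Round 6 — (2), derive has_valid_id.
Closure: {address_verified, adult_resident, age_verified, case_approved, citizen, eligible_subsidy, eligible_tier1, enrolled_program, exempt_fee, has_dependent, has_valid_id, household_head, identity_verified, income_below_cap, means_tested, over_18, priority_flag, renewal_due, resident, tax_filed} — 20 facts.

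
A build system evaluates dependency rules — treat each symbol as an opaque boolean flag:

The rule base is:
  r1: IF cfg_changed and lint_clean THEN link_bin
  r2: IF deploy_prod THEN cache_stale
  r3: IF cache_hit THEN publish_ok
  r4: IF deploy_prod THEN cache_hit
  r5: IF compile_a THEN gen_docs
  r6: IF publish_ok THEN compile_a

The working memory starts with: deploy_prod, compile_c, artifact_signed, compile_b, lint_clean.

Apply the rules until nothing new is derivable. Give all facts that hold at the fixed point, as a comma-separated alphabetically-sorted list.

artifact_signed, cache_hit, cache_stale, compile_a, compile_b, compile_c, deploy_prod, gen_docs, lint_clean, publish_ok

Round 1: r2 [IF deploy_prod THEN cache_stale]; r4 [IF deploy_prod THEN cache_hit]. New: cache_stale, cache_hit.
Round 2: r3 [IF cache_hit THEN publish_ok]. New: publish_ok.
Round 3: r6 [IF publish_ok THEN compile_a]. New: compile_a.
Round 4: r5 [IF compile_a THEN gen_docs]. New: gen_docs.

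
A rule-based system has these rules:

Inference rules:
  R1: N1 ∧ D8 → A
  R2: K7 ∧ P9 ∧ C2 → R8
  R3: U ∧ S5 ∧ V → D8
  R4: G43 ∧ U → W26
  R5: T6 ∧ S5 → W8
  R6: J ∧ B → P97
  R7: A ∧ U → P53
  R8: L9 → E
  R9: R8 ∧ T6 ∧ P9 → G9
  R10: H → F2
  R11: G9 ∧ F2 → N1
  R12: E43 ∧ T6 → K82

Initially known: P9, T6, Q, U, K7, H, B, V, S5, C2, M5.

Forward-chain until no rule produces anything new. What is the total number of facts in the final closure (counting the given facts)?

Round 1 fires R2, R3, R5, R10, giving R8, D8, W8, F2.
Round 2 fires R9, giving G9.
Round 3 fires R11, giving N1.
Round 4 fires R1, giving A.
Round 5 fires R7, giving P53.
Closure: {A, B, C2, D8, F2, G9, H, K7, M5, N1, P53, P9, Q, R8, S5, T6, U, V, W8} — 19 facts.

19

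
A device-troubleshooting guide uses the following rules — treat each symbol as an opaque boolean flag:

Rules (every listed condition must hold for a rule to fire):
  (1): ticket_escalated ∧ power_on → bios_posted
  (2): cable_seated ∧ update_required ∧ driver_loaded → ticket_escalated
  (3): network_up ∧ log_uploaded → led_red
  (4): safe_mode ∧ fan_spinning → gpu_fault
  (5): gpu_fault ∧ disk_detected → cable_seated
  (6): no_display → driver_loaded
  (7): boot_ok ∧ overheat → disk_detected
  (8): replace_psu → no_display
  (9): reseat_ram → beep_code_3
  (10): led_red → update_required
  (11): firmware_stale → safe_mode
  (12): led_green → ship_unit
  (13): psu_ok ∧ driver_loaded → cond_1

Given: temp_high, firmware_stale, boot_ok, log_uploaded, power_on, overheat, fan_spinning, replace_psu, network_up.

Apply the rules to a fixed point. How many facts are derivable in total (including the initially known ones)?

19

Round 1: (3) [network_up ∧ log_uploaded → led_red]; (7) [boot_ok ∧ overheat → disk_detected]; (8) [replace_psu → no_display]; (11) [firmware_stale → safe_mode]. New: led_red, disk_detected, no_display, safe_mode.
Round 2: (4) [safe_mode ∧ fan_spinning → gpu_fault]; (6) [no_display → driver_loaded]; (10) [led_red → update_required]. New: gpu_fault, driver_loaded, update_required.
Round 3: (5) [gpu_fault ∧ disk_detected → cable_seated]. New: cable_seated.
Round 4: (2) [cable_seated ∧ update_required ∧ driver_loaded → ticket_escalated]. New: ticket_escalated.
Round 5: (1) [ticket_escalated ∧ power_on → bios_posted]. New: bios_posted.
Closure: {bios_posted, boot_ok, cable_seated, disk_detected, driver_loaded, fan_spinning, firmware_stale, gpu_fault, led_red, log_uploaded, network_up, no_display, overheat, power_on, replace_psu, safe_mode, temp_high, ticket_escalated, update_required} — 19 facts.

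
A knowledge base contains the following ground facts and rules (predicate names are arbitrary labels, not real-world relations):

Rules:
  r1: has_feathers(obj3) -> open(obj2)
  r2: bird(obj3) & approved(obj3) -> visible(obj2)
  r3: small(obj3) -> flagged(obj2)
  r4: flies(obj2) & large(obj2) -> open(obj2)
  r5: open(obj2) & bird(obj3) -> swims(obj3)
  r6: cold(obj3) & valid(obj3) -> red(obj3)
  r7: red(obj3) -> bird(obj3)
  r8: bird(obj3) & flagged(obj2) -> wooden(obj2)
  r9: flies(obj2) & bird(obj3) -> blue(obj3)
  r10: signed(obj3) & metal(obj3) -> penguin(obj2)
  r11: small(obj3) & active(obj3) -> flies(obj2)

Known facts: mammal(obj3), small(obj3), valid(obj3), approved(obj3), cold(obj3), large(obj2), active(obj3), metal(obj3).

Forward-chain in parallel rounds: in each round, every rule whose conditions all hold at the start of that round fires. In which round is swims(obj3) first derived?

Round 1 — r3, r6, r11, derive flagged(obj2), red(obj3), flies(obj2).
Round 2 — r4, r7, derive open(obj2), bird(obj3).
Round 3 — r2, r5, r8, r9, derive visible(obj2), swims(obj3), wooden(obj2), blue(obj3).
swims(obj3) first appears in round 3.

3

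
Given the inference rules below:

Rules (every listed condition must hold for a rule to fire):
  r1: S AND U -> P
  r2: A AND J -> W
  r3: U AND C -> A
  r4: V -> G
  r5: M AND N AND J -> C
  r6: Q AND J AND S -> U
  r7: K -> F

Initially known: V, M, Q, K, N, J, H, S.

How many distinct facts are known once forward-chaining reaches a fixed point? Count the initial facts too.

15

Round 1 — r4, r5, r6, r7, derive G, C, U, F.
Round 2 — r1, r3, derive P, A.
Round 3 — r2, derive W.
Closure: {A, C, F, G, H, J, K, M, N, P, Q, S, U, V, W} — 15 facts.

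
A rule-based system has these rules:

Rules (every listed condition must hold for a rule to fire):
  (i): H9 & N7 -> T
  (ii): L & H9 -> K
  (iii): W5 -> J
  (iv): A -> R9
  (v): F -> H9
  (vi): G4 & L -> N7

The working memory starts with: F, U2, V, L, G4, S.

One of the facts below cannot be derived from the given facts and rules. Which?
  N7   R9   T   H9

R9

Round 1 fires (v), (vi), giving H9, N7.
Round 2 fires (i), (ii), giving T, K.
Derived: T (round 2), N7 (round 1), H9 (round 1). R9 never appears in any round.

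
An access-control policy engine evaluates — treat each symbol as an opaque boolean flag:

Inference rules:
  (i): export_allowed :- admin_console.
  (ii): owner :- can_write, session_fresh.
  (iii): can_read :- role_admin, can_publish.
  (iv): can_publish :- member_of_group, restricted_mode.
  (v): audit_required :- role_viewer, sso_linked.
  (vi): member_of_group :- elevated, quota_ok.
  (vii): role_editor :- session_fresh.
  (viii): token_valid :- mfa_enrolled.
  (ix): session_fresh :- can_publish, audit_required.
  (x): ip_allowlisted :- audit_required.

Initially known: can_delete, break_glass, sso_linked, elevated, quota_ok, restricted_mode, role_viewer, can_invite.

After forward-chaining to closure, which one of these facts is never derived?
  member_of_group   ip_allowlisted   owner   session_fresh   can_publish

owner

Round 1 fires (v), (vi), giving audit_required, member_of_group.
Round 2 fires (iv), (x), giving can_publish, ip_allowlisted.
Round 3 fires (ix), giving session_fresh.
Round 4 fires (vii), giving role_editor.
Derived: session_fresh (round 3), can_publish (round 2), member_of_group (round 1), ip_allowlisted (round 2). owner never appears in any round.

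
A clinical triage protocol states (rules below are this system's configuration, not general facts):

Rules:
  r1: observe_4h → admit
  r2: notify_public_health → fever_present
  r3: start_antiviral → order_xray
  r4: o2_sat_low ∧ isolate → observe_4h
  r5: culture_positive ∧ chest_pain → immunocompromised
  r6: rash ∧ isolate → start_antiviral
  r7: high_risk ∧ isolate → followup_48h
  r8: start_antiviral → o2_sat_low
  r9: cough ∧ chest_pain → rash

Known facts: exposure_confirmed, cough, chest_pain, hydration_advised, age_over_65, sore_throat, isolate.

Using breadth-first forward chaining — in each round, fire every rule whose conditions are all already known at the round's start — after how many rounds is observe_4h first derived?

Round 1 fires r9, giving rash.
Round 2 fires r6, giving start_antiviral.
Round 3 fires r3, r8, giving order_xray, o2_sat_low.
Round 4 fires r4, giving observe_4h.
observe_4h first appears in round 4.

4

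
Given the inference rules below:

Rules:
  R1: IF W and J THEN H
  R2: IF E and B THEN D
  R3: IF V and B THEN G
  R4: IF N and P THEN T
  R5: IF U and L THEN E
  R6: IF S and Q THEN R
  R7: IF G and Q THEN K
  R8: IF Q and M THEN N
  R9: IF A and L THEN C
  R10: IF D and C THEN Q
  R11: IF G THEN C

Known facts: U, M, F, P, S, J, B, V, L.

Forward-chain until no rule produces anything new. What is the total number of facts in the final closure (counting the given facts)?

Round 1: R3 [IF V and B THEN G]; R5 [IF U and L THEN E]. Adds G, E.
Round 2: R2 [IF E and B THEN D]; R11 [IF G THEN C]. Adds D, C.
Round 3: R10 [IF D and C THEN Q]. Adds Q.
Round 4: R6 [IF S and Q THEN R]; R7 [IF G and Q THEN K]; R8 [IF Q and M THEN N]. Adds R, K, N.
Round 5: R4 [IF N and P THEN T]. Adds T.
Closure: {B, C, D, E, F, G, J, K, L, M, N, P, Q, R, S, T, U, V} — 18 facts.

18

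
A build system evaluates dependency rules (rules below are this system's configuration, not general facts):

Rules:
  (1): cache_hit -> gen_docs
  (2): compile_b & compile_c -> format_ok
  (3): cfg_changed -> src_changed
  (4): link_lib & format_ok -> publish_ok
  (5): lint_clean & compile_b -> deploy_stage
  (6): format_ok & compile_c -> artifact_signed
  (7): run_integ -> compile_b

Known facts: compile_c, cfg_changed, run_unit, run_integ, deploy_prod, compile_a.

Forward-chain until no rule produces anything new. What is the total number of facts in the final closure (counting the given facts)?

Round 1: (3) [cfg_changed -> src_changed]; (7) [run_integ -> compile_b]. Adds src_changed, compile_b.
Round 2: (2) [compile_b & compile_c -> format_ok]. Adds format_ok.
Round 3: (6) [format_ok & compile_c -> artifact_signed]. Adds artifact_signed.
Closure: {artifact_signed, cfg_changed, compile_a, compile_b, compile_c, deploy_prod, format_ok, run_integ, run_unit, src_changed} — 10 facts.

10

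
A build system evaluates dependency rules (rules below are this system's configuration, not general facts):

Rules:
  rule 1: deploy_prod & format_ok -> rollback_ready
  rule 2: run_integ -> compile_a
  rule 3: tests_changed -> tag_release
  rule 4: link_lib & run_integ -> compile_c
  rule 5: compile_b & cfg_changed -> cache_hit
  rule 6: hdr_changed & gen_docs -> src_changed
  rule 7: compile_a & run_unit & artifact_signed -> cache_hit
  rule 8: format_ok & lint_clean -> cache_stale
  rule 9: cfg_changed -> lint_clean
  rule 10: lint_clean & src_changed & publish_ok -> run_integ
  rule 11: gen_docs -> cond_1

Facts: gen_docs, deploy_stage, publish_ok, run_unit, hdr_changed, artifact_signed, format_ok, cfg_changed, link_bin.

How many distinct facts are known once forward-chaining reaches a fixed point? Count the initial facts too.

Round 1: rule 6 [hdr_changed & gen_docs -> src_changed]; rule 9 [cfg_changed -> lint_clean]; rule 11 [gen_docs -> cond_1]. New: src_changed, lint_clean, cond_1.
Round 2: rule 8 [format_ok & lint_clean -> cache_stale]; rule 10 [lint_clean & src_changed & publish_ok -> run_integ]. New: cache_stale, run_integ.
Round 3: rule 2 [run_integ -> compile_a]. New: compile_a.
Round 4: rule 7 [compile_a & run_unit & artifact_signed -> cache_hit]. New: cache_hit.
Closure: {artifact_signed, cache_hit, cache_stale, cfg_changed, compile_a, cond_1, deploy_stage, format_ok, gen_docs, hdr_changed, link_bin, lint_clean, publish_ok, run_integ, run_unit, src_changed} — 16 facts.

16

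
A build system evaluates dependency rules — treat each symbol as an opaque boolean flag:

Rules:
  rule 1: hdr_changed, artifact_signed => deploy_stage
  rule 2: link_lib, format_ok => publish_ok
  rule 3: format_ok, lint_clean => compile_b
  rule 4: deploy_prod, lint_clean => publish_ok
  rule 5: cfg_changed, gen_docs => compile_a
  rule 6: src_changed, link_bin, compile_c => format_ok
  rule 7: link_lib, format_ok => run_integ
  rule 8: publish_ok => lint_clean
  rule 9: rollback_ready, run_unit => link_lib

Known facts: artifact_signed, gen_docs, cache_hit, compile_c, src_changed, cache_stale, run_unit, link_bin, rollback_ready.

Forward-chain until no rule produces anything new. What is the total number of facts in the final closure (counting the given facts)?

15

Round 1: rule 6 [src_changed, link_bin, compile_c => format_ok]; rule 9 [rollback_ready, run_unit => link_lib]. New: format_ok, link_lib.
Round 2: rule 2 [link_lib, format_ok => publish_ok]; rule 7 [link_lib, format_ok => run_integ]. New: publish_ok, run_integ.
Round 3: rule 8 [publish_ok => lint_clean]. New: lint_clean.
Round 4: rule 3 [format_ok, lint_clean => compile_b]. New: compile_b.
Closure: {artifact_signed, cache_hit, cache_stale, compile_b, compile_c, format_ok, gen_docs, link_bin, link_lib, lint_clean, publish_ok, rollback_ready, run_integ, run_unit, src_changed} — 15 facts.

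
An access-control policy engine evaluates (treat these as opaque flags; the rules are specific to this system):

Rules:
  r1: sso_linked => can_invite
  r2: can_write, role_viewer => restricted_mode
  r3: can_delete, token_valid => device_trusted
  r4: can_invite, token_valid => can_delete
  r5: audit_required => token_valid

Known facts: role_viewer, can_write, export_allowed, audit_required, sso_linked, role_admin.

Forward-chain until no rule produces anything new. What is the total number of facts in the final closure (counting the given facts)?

[1] r1 [sso_linked => can_invite]; r2 [can_write, role_viewer => restricted_mode]; r5 [audit_required => token_valid]. ⇒ new: can_invite, restricted_mode, token_valid.
[2] r4 [can_invite, token_valid => can_delete]. ⇒ new: can_delete.
[3] r3 [can_delete, token_valid => device_trusted]. ⇒ new: device_trusted.
Closure: {audit_required, can_delete, can_invite, can_write, device_trusted, export_allowed, restricted_mode, role_admin, role_viewer, sso_linked, token_valid} — 11 facts.

11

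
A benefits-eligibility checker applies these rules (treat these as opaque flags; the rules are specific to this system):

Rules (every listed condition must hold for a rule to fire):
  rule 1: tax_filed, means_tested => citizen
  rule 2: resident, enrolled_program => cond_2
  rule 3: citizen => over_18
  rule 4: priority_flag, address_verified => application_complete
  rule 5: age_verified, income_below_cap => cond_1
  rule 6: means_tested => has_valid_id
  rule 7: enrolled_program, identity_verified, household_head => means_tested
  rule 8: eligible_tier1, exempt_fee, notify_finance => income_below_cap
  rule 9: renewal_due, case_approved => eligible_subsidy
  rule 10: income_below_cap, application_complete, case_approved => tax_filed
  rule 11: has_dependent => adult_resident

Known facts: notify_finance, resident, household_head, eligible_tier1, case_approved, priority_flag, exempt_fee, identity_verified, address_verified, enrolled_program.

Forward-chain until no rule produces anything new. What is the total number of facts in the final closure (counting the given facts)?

18

Round 1 — rule 2, rule 4, rule 7, rule 8, derive cond_2, application_complete, means_tested, income_below_cap.
Round 2 — rule 6, rule 10, derive has_valid_id, tax_filed.
Round 3 — rule 1, derive citizen.
Round 4 — rule 3, derive over_18.
Closure: {address_verified, application_complete, case_approved, citizen, cond_2, eligible_tier1, enrolled_program, exempt_fee, has_valid_id, household_head, identity_verified, income_below_cap, means_tested, notify_finance, over_18, priority_flag, resident, tax_filed} — 18 facts.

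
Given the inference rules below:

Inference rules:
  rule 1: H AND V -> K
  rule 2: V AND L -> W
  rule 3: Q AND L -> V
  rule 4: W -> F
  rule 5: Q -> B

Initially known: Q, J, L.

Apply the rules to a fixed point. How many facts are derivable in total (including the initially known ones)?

7

Round 1 fires rule 3, rule 5, giving V, B.
Round 2 fires rule 2, giving W.
Round 3 fires rule 4, giving F.
Closure: {B, F, J, L, Q, V, W} — 7 facts.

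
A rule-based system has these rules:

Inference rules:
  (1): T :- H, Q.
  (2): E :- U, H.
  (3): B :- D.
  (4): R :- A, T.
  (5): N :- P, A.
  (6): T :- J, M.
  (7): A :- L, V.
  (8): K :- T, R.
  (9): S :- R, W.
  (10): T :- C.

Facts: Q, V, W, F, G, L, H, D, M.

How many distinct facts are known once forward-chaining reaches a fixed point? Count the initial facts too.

[1] (1) [T :- H, Q.]; (3) [B :- D.]; (7) [A :- L, V.]. ⇒ new: T, B, A.
[2] (4) [R :- A, T.]. ⇒ new: R.
[3] (8) [K :- T, R.]; (9) [S :- R, W.]. ⇒ new: K, S.
Closure: {A, B, D, F, G, H, K, L, M, Q, R, S, T, V, W} — 15 facts.

15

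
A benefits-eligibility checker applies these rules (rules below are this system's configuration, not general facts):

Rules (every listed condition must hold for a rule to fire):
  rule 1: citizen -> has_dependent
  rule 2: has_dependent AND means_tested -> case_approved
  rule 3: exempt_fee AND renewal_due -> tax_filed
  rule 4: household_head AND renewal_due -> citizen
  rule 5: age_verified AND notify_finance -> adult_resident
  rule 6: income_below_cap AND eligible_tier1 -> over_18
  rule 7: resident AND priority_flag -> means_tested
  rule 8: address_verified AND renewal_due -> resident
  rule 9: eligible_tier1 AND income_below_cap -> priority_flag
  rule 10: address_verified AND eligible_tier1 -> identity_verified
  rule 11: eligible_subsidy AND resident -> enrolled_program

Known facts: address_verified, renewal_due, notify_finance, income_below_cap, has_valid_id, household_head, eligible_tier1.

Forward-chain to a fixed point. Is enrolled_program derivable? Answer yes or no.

no

Round 1: rule 4 [household_head AND renewal_due -> citizen]; rule 6 [income_below_cap AND eligible_tier1 -> over_18]; rule 8 [address_verified AND renewal_due -> resident]; rule 9 [eligible_tier1 AND income_below_cap -> priority_flag]; rule 10 [address_verified AND eligible_tier1 -> identity_verified]. New: citizen, over_18, resident, priority_flag, identity_verified.
Round 2: rule 1 [citizen -> has_dependent]; rule 7 [resident AND priority_flag -> means_tested]. New: has_dependent, means_tested.
Round 3: rule 2 [has_dependent AND means_tested -> case_approved]. New: case_approved.
Fixed point reached. enrolled_program is concluded only by rule 11; rule 11 needs eligible_subsidy (never derived).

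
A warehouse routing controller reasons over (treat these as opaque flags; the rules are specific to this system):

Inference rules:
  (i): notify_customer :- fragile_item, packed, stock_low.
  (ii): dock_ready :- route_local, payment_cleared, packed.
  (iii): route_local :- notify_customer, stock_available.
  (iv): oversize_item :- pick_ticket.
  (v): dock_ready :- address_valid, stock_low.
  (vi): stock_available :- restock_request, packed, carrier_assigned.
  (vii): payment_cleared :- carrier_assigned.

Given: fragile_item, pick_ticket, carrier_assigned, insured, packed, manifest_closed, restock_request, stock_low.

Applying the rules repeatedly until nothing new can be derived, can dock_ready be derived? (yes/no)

yes

Round 1 fires (i), (iv), (vi), (vii), giving notify_customer, oversize_item, stock_available, payment_cleared.
Round 2 fires (iii), giving route_local.
Round 3 fires (ii), giving dock_ready.
dock_ready appears in round 3, so it is derivable.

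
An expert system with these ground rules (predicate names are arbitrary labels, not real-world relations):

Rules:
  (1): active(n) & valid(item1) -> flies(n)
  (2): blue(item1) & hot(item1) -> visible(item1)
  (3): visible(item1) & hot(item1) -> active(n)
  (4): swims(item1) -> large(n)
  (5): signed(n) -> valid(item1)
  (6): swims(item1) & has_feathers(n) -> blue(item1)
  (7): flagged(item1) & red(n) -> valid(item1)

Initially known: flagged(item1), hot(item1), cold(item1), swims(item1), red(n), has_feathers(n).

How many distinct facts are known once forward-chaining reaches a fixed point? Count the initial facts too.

12

[1] (4) [swims(item1) -> large(n)]; (6) [swims(item1) & has_feathers(n) -> blue(item1)]; (7) [flagged(item1) & red(n) -> valid(item1)]. ⇒ new: large(n), blue(item1), valid(item1).
[2] (2) [blue(item1) & hot(item1) -> visible(item1)]. ⇒ new: visible(item1).
[3] (3) [visible(item1) & hot(item1) -> active(n)]. ⇒ new: active(n).
[4] (1) [active(n) & valid(item1) -> flies(n)]. ⇒ new: flies(n).
Closure: {active(n), blue(item1), cold(item1), flagged(item1), flies(n), has_feathers(n), hot(item1), large(n), red(n), swims(item1), valid(item1), visible(item1)} — 12 facts.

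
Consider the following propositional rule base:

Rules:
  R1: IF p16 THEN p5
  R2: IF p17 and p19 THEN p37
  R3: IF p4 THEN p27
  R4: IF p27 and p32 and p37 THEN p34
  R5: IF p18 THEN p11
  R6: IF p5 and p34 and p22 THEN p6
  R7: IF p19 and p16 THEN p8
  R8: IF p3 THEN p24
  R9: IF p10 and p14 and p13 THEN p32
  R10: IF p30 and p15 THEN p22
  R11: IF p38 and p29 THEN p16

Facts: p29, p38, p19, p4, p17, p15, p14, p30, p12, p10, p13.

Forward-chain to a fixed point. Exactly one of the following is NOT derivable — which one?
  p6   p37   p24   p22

p24

Round 1 fires R2, R3, R9, R10, R11, giving p37, p27, p32, p22, p16.
Round 2 fires R1, R4, R7, giving p5, p34, p8.
Round 3 fires R6, giving p6.
Derived: p37 (round 1), p6 (round 3), p22 (round 1). p24 never appears in any round.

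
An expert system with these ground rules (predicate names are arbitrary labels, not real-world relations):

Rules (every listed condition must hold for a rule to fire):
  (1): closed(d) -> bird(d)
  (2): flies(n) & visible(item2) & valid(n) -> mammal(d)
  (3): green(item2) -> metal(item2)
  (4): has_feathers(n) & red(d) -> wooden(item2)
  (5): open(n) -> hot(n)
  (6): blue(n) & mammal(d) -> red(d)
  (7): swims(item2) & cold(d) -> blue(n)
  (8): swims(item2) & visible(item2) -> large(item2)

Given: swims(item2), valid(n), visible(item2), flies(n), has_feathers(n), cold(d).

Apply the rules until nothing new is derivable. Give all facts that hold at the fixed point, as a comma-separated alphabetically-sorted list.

blue(n), cold(d), flies(n), has_feathers(n), large(item2), mammal(d), red(d), swims(item2), valid(n), visible(item2), wooden(item2)

[1] (2) [flies(n) & visible(item2) & valid(n) -> mammal(d)]; (7) [swims(item2) & cold(d) -> blue(n)]; (8) [swims(item2) & visible(item2) -> large(item2)]. ⇒ new: mammal(d), blue(n), large(item2).
[2] (6) [blue(n) & mammal(d) -> red(d)]. ⇒ new: red(d).
[3] (4) [has_feathers(n) & red(d) -> wooden(item2)]. ⇒ new: wooden(item2).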